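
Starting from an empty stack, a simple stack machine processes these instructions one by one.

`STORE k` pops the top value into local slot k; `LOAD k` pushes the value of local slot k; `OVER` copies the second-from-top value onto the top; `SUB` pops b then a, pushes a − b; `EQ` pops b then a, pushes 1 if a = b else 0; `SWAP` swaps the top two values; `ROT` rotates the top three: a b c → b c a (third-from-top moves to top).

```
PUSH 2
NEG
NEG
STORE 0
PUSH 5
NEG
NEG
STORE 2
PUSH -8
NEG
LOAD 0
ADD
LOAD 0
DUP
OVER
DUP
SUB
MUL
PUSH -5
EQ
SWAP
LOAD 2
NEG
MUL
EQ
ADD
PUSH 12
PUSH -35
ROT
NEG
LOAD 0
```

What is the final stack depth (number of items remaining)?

PUSH 2   → 2
NEG      → -2
NEG      → 2
STORE 0  → (empty)
PUSH 5   → 5
NEG      → -5
NEG      → 5
STORE 2  → (empty)
PUSH -8  → -8
NEG      → 8
LOAD 0   → 8 2
ADD      → 10
LOAD 0   → 10 2
DUP      → 10 2 2
OVER     → 10 2 2 2
DUP      → 10 2 2 2 2
SUB      → 10 2 2 0
MUL      → 10 2 0
PUSH -5  → 10 2 0 -5
EQ       → 10 2 0
SWAP     → 10 0 2
LOAD 2   → 10 0 2 5
NEG      → 10 0 2 -5
MUL      → 10 0 -10
EQ       → 10 0
ADD      → 10
PUSH 12  → 10 12
PUSH -35 → 10 12 -35
ROT      → 12 -35 10
NEG      → 12 -35 -10
LOAD 0   → 12 -35 -10 2

4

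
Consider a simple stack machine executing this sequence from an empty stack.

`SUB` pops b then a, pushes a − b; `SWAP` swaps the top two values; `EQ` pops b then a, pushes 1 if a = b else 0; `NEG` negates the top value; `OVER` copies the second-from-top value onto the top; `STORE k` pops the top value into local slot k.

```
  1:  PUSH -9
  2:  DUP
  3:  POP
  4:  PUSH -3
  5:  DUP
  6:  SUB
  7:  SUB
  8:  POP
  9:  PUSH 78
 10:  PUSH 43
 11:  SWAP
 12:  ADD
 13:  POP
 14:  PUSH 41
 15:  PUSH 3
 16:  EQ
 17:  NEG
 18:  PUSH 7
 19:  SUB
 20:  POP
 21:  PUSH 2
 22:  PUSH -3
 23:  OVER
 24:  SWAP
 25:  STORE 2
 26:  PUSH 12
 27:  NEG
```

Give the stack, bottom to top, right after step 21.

[2]

PUSH -9 -> -9
DUP     -> -9 -9
POP     -> -9
PUSH -3 -> -9 -3
DUP     -> -9 -3 -3
SUB     -> -9 0
SUB     -> -9
POP     -> (empty)
PUSH 78 -> 78
PUSH 43 -> 78 43
SWAP    -> 43 78
ADD     -> 121
POP     -> (empty)
PUSH 41 -> 41
PUSH 3  -> 41 3
EQ      -> 0
NEG     -> 0
PUSH 7  -> 0 7
SUB     -> -7
POP     -> (empty)
PUSH 2  -> 2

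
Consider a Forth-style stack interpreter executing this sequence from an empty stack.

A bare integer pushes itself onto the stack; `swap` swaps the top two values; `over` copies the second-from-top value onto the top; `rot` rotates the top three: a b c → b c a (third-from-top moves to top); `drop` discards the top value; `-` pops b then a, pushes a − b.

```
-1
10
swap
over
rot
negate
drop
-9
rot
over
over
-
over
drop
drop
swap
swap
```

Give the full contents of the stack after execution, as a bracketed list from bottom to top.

-1      -1
10      -1 10
swap    10 -1
over    10 -1 10
rot     -1 10 10
negate  -1 10 -10
drop    -1 10
-9      -1 10 -9
rot     10 -9 -1
over    10 -9 -1 -9
over    10 -9 -1 -9 -1
-       10 -9 -1 -8
over    10 -9 -1 -8 -1
drop    10 -9 -1 -8
drop    10 -9 -1
swap    10 -1 -9
swap    10 -9 -1

[10, -9, -1]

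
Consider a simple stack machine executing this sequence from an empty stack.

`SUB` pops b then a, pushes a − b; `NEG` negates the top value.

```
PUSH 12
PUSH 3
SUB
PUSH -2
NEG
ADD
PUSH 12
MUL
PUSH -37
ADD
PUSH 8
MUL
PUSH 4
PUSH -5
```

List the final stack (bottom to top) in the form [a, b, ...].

[760, 4, -5]

PUSH 12  : 12
PUSH 3   : 12 3
SUB      : 9
PUSH -2  : 9 -2
NEG      : 9 2
ADD      : 11
PUSH 12  : 11 12
MUL      : 132
PUSH -37 : 132 -37
ADD      : 95
PUSH 8   : 95 8
MUL      : 760
PUSH 4   : 760 4
PUSH -5  : 760 4 -5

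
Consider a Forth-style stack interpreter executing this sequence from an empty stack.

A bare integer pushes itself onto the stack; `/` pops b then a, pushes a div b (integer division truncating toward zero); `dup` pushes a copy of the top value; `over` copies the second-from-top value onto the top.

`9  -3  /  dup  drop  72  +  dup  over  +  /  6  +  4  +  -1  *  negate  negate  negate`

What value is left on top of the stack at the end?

10

9      : 9
-3     : 9 -3
/      : -3
dup    : -3 -3
drop   : -3
72     : -3 72
+      : 69
dup    : 69 69
over   : 69 69 69
+      : 69 138
/      : 0
6      : 0 6
+      : 6
4      : 6 4
+      : 10
-1     : 10 -1
*      : -10
negate : 10
negate : -10
negate : 10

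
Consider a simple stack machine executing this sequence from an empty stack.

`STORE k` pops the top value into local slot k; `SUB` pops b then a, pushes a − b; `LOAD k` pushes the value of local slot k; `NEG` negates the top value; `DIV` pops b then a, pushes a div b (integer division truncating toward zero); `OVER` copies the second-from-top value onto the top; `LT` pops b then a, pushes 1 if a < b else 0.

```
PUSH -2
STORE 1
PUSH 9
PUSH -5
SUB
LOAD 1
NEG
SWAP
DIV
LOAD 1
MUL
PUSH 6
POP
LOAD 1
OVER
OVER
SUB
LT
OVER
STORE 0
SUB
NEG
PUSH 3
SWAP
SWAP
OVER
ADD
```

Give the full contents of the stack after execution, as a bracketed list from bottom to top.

[1, 4]

PUSH -2 → [-2]
STORE 1 → []
PUSH 9  → [9]
PUSH -5 → [9, -5]
SUB     → [14]
LOAD 1  → [14, -2]
NEG     → [14, 2]
SWAP    → [2, 14]
DIV     → [0]
LOAD 1  → [0, -2]
MUL     → [0]
PUSH 6  → [0, 6]
POP     → [0]
LOAD 1  → [0, -2]
OVER    → [0, -2, 0]
OVER    → [0, -2, 0, -2]
SUB     → [0, -2, 2]
LT      → [0, 1]
OVER    → [0, 1, 0]
STORE 0 → [0, 1]
SUB     → [-1]
NEG     → [1]
PUSH 3  → [1, 3]
SWAP    → [3, 1]
SWAP    → [1, 3]
OVER    → [1, 3, 1]
ADD     → [1, 4]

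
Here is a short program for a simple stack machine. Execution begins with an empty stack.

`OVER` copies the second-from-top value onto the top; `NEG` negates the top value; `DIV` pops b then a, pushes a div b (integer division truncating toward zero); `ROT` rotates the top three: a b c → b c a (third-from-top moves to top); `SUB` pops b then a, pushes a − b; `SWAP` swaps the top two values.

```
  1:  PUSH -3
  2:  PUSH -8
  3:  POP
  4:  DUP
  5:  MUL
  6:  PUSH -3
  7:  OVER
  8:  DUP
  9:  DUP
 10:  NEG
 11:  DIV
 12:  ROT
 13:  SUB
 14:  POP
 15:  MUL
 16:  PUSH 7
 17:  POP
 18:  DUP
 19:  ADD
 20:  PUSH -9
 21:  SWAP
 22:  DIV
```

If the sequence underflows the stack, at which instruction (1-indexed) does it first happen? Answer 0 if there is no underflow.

0

PUSH -3 : -3
PUSH -8 : -3 -8
POP     : -3
DUP     : -3 -3
MUL     : 9
PUSH -3 : 9 -3
OVER    : 9 -3 9
DUP     : 9 -3 9 9
DUP     : 9 -3 9 9 9
NEG     : 9 -3 9 9 -9
DIV     : 9 -3 9 -1
ROT     : 9 9 -1 -3
SUB     : 9 9 2
POP     : 9 9
MUL     : 81
PUSH 7  : 81 7
POP     : 81
DUP     : 81 81
ADD     : 162
PUSH -9 : 162 -9
SWAP    : -9 162
DIV     : 0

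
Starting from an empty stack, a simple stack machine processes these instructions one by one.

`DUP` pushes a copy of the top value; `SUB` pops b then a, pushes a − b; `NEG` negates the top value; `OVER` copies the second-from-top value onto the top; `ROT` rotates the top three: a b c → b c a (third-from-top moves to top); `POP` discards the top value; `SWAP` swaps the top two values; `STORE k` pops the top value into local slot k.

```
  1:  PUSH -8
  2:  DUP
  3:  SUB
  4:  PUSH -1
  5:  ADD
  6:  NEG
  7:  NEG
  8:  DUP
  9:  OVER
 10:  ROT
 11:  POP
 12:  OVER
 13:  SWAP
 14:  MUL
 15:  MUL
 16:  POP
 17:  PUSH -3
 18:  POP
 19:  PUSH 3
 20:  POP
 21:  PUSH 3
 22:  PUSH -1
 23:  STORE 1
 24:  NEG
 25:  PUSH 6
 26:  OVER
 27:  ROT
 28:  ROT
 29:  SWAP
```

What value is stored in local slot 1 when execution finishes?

PUSH -8 -> -8
DUP     -> -8 -8
SUB     -> 0
PUSH -1 -> 0 -1
ADD     -> -1
NEG     -> 1
NEG     -> -1
DUP     -> -1 -1
OVER    -> -1 -1 -1
ROT     -> -1 -1 -1
POP     -> -1 -1
OVER    -> -1 -1 -1
SWAP    -> -1 -1 -1
MUL     -> -1 1
MUL     -> -1
POP     -> (empty)
PUSH -3 -> -3
POP     -> (empty)
PUSH 3  -> 3
POP     -> (empty)
PUSH 3  -> 3
PUSH -1 -> 3 -1
STORE 1 -> 3
NEG     -> -3
PUSH 6  -> -3 6
OVER    -> -3 6 -3
ROT     -> 6 -3 -3
ROT     -> -3 -3 6
SWAP    -> -3 6 -3

-1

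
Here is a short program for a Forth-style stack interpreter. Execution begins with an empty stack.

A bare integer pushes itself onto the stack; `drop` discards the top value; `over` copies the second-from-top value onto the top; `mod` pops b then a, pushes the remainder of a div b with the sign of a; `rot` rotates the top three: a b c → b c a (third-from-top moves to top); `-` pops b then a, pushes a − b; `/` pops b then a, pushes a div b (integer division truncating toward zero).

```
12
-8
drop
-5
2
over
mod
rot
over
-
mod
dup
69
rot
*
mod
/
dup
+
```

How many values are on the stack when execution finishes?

12    [12]
-8    [12, -8]
drop  [12]
-5    [12, -5]
2     [12, -5, 2]
over  [12, -5, 2, -5]
mod   [12, -5, 2]
rot   [-5, 2, 12]
over  [-5, 2, 12, 2]
-     [-5, 2, 10]
mod   [-5, 2]
dup   [-5, 2, 2]
69    [-5, 2, 2, 69]
rot   [-5, 2, 69, 2]
*     [-5, 2, 138]
mod   [-5, 2]
/     [-2]
dup   [-2, -2]
+     [-4]

1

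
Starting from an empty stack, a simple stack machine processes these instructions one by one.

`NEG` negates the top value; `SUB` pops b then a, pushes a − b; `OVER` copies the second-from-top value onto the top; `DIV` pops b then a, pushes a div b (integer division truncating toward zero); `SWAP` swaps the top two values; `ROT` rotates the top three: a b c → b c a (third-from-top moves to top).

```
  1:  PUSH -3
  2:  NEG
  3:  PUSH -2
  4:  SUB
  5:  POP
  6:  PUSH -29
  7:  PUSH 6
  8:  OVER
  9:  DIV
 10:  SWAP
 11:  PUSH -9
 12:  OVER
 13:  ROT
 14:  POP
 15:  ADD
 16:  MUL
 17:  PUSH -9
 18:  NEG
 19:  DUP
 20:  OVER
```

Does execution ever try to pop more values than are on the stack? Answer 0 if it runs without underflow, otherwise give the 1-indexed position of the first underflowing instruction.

0

PUSH -3   [-3]
NEG       [3]
PUSH -2   [3, -2]
SUB       [5]
POP       []
PUSH -29  [-29]
PUSH 6    [-29, 6]
OVER      [-29, 6, -29]
DIV       [-29, 0]
SWAP      [0, -29]
PUSH -9   [0, -29, -9]
OVER      [0, -29, -9, -29]
ROT       [0, -9, -29, -29]
POP       [0, -9, -29]
ADD       [0, -38]
MUL       [0]
PUSH -9   [0, -9]
NEG       [0, 9]
DUP       [0, 9, 9]
OVER      [0, 9, 9, 9]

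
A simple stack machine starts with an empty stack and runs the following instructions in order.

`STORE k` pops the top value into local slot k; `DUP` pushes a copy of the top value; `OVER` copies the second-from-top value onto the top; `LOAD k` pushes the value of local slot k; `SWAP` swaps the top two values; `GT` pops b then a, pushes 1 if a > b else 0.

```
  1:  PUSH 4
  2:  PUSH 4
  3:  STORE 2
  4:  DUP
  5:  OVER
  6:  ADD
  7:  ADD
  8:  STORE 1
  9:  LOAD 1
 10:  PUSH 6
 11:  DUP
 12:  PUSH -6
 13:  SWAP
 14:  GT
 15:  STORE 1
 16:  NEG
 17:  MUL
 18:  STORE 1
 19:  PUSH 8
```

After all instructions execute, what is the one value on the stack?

8

PUSH 4   4
PUSH 4   4 4
STORE 2  4
DUP      4 4
OVER     4 4 4
ADD      4 8
ADD      12
STORE 1  (empty)
LOAD 1   12
PUSH 6   12 6
DUP      12 6 6
PUSH -6  12 6 6 -6
SWAP     12 6 -6 6
GT       12 6 0
STORE 1  12 6
NEG      12 -6
MUL      -72
STORE 1  (empty)
PUSH 8   8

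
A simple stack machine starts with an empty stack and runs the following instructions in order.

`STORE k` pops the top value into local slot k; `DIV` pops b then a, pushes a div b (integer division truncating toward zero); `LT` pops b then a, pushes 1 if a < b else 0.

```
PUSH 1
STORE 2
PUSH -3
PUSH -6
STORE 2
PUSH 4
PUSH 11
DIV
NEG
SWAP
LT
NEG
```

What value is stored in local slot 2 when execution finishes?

PUSH 1  → 1
STORE 2 → (empty)
PUSH -3 → -3
PUSH -6 → -3 -6
STORE 2 → -3
PUSH 4  → -3 4
PUSH 11 → -3 4 11
DIV     → -3 0
NEG     → -3 0
SWAP    → 0 -3
LT      → 0
NEG     → 0

-6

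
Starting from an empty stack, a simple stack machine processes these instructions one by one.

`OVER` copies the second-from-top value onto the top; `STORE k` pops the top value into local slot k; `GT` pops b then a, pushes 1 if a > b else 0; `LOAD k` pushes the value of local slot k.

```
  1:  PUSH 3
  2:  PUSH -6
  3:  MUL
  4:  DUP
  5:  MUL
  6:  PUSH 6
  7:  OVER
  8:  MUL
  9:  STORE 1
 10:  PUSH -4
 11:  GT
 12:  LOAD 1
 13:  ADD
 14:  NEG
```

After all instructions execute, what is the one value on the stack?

-1945

PUSH 3   [3]
PUSH -6  [3, -6]
MUL      [-18]
DUP      [-18, -18]
MUL      [324]
PUSH 6   [324, 6]
OVER     [324, 6, 324]
MUL      [324, 1944]
STORE 1  [324]
PUSH -4  [324, -4]
GT       [1]
LOAD 1   [1, 1944]
ADD      [1945]
NEG      [-1945]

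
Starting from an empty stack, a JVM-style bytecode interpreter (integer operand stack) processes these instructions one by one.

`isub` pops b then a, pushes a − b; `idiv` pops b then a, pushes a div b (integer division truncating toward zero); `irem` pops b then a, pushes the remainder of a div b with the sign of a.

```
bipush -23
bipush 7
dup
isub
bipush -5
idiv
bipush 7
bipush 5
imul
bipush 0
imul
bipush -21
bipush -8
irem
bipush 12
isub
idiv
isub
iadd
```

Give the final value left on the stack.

-23

bipush -23 -> [-23]
bipush 7   -> [-23, 7]
dup        -> [-23, 7, 7]
isub       -> [-23, 0]
bipush -5  -> [-23, 0, -5]
idiv       -> [-23, 0]
bipush 7   -> [-23, 0, 7]
bipush 5   -> [-23, 0, 7, 5]
imul       -> [-23, 0, 35]
bipush 0   -> [-23, 0, 35, 0]
imul       -> [-23, 0, 0]
bipush -21 -> [-23, 0, 0, -21]
bipush -8  -> [-23, 0, 0, -21, -8]
irem       -> [-23, 0, 0, -5]
bipush 12  -> [-23, 0, 0, -5, 12]
isub       -> [-23, 0, 0, -17]
idiv       -> [-23, 0, 0]
isub       -> [-23, 0]
iadd       -> [-23]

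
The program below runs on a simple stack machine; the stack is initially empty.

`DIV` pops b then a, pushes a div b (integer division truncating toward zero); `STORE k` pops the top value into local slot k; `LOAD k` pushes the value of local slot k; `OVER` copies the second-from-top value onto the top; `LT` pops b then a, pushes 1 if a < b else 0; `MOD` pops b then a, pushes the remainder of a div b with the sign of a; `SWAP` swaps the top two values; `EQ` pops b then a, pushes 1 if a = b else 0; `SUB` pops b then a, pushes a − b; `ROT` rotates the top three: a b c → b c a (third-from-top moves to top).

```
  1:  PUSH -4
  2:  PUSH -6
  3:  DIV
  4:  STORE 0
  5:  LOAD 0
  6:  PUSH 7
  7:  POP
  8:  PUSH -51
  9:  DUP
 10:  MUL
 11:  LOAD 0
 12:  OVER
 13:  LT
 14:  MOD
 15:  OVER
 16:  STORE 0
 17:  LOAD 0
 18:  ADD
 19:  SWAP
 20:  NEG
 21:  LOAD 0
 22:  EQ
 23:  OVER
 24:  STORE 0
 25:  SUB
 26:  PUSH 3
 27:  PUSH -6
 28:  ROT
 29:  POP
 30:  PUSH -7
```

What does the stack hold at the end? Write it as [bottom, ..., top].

PUSH -4  → -4
PUSH -6  → -4 -6
DIV      → 0
STORE 0  → (empty)
LOAD 0   → 0
PUSH 7   → 0 7
POP      → 0
PUSH -51 → 0 -51
DUP      → 0 -51 -51
MUL      → 0 2601
LOAD 0   → 0 2601 0
OVER     → 0 2601 0 2601
LT       → 0 2601 1
MOD      → 0 0
OVER     → 0 0 0
STORE 0  → 0 0
LOAD 0   → 0 0 0
ADD      → 0 0
SWAP     → 0 0
NEG      → 0 0
LOAD 0   → 0 0 0
EQ       → 0 1
OVER     → 0 1 0
STORE 0  → 0 1
SUB      → -1
PUSH 3   → -1 3
PUSH -6  → -1 3 -6
ROT      → 3 -6 -1
POP      → 3 -6
PUSH -7  → 3 -6 -7

[3, -6, -7]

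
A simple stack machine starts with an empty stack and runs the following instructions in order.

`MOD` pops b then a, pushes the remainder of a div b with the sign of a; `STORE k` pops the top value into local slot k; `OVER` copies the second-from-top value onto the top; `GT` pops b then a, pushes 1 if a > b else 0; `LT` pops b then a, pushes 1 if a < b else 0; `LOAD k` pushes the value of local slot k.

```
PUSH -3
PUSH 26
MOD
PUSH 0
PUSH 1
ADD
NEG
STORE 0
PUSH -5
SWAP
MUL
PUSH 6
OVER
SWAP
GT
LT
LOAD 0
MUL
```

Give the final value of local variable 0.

PUSH -3  [-3]
PUSH 26  [-3, 26]
MOD      [-3]
PUSH 0   [-3, 0]
PUSH 1   [-3, 0, 1]
ADD      [-3, 1]
NEG      [-3, -1]
STORE 0  [-3]
PUSH -5  [-3, -5]
SWAP     [-5, -3]
MUL      [15]
PUSH 6   [15, 6]
OVER     [15, 6, 15]
SWAP     [15, 15, 6]
GT       [15, 1]
LT       [0]
LOAD 0   [0, -1]
MUL      [0]

-1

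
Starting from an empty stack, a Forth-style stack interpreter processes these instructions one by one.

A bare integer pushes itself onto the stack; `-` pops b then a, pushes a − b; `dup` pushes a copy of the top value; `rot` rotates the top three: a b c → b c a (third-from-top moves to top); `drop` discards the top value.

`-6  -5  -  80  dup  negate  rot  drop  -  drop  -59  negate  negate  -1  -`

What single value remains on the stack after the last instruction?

-58

-6     → [-6]
-5     → [-6, -5]
-      → [-1]
80     → [-1, 80]
dup    → [-1, 80, 80]
negate → [-1, 80, -80]
rot    → [80, -80, -1]
drop   → [80, -80]
-      → [160]
drop   → []
-59    → [-59]
negate → [59]
negate → [-59]
-1     → [-59, -1]
-      → [-58]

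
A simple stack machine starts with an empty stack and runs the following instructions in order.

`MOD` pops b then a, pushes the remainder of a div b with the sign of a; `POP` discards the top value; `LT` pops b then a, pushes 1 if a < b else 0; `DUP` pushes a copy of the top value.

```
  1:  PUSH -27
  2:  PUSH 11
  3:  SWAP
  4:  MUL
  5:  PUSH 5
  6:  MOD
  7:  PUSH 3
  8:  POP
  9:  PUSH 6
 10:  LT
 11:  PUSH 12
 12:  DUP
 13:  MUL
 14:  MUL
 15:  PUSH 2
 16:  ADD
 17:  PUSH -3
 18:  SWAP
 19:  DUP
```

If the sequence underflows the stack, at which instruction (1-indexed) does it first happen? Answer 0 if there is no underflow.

0

PUSH -27 : [-27]
PUSH 11  : [-27, 11]
SWAP     : [11, -27]
MUL      : [-297]
PUSH 5   : [-297, 5]
MOD      : [-2]
PUSH 3   : [-2, 3]
POP      : [-2]
PUSH 6   : [-2, 6]
LT       : [1]
PUSH 12  : [1, 12]
DUP      : [1, 12, 12]
MUL      : [1, 144]
MUL      : [144]
PUSH 2   : [144, 2]
ADD      : [146]
PUSH -3  : [146, -3]
SWAP     : [-3, 146]
DUP      : [-3, 146, 146]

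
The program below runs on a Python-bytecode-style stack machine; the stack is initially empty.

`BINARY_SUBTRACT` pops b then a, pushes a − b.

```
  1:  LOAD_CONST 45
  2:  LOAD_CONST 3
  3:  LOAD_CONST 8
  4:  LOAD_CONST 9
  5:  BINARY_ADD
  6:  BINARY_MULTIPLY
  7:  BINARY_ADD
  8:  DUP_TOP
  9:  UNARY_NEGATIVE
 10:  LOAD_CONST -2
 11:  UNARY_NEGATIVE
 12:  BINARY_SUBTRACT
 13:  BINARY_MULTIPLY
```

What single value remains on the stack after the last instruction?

LOAD_CONST 45   : 45
LOAD_CONST 3    : 45 3
LOAD_CONST 8    : 45 3 8
LOAD_CONST 9    : 45 3 8 9
BINARY_ADD      : 45 3 17
BINARY_MULTIPLY : 45 51
BINARY_ADD      : 96
DUP_TOP         : 96 96
UNARY_NEGATIVE  : 96 -96
LOAD_CONST -2   : 96 -96 -2
UNARY_NEGATIVE  : 96 -96 2
BINARY_SUBTRACT : 96 -98
BINARY_MULTIPLY : -9408

-9408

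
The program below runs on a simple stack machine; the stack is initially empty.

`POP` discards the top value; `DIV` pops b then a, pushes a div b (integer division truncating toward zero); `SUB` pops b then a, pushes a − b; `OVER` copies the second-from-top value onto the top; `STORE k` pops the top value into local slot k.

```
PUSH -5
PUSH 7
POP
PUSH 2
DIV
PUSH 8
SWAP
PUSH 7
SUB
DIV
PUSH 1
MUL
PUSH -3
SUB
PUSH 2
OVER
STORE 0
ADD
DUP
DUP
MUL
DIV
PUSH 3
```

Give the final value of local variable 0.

PUSH -5 : [-5]
PUSH 7  : [-5, 7]
POP     : [-5]
PUSH 2  : [-5, 2]
DIV     : [-2]
PUSH 8  : [-2, 8]
SWAP    : [8, -2]
PUSH 7  : [8, -2, 7]
SUB     : [8, -9]
DIV     : [0]
PUSH 1  : [0, 1]
MUL     : [0]
PUSH -3 : [0, -3]
SUB     : [3]
PUSH 2  : [3, 2]
OVER    : [3, 2, 3]
STORE 0 : [3, 2]
ADD     : [5]
DUP     : [5, 5]
DUP     : [5, 5, 5]
MUL     : [5, 25]
DIV     : [0]
PUSH 3  : [0, 3]

3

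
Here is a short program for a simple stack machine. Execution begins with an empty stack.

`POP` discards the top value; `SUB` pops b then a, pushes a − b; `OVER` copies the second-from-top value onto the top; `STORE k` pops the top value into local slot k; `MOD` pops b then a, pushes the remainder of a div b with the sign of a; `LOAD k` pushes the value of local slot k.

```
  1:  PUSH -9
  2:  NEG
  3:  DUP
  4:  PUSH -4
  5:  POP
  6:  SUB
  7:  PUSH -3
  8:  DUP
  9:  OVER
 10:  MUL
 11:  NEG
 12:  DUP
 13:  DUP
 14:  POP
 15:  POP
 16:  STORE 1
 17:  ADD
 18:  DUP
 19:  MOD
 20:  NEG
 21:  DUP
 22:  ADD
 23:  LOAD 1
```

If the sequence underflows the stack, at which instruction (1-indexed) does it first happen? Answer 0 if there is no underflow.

0

PUSH -9 -> [-9]
NEG     -> [9]
DUP     -> [9, 9]
PUSH -4 -> [9, 9, -4]
POP     -> [9, 9]
SUB     -> [0]
PUSH -3 -> [0, -3]
DUP     -> [0, -3, -3]
OVER    -> [0, -3, -3, -3]
MUL     -> [0, -3, 9]
NEG     -> [0, -3, -9]
DUP     -> [0, -3, -9, -9]
DUP     -> [0, -3, -9, -9, -9]
POP     -> [0, -3, -9, -9]
POP     -> [0, -3, -9]
STORE 1 -> [0, -3]
ADD     -> [-3]
DUP     -> [-3, -3]
MOD     -> [0]
NEG     -> [0]
DUP     -> [0, 0]
ADD     -> [0]
LOAD 1  -> [0, -9]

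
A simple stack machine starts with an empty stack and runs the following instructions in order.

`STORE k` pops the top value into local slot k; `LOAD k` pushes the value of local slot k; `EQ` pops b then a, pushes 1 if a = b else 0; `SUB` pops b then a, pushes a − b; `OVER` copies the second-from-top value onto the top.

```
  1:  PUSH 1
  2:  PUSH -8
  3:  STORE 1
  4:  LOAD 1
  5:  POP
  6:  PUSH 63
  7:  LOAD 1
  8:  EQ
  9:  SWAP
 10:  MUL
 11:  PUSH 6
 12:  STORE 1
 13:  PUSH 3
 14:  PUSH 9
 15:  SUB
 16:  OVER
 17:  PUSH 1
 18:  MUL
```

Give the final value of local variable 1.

PUSH 1  : [1]
PUSH -8 : [1, -8]
STORE 1 : [1]
LOAD 1  : [1, -8]
POP     : [1]
PUSH 63 : [1, 63]
LOAD 1  : [1, 63, -8]
EQ      : [1, 0]
SWAP    : [0, 1]
MUL     : [0]
PUSH 6  : [0, 6]
STORE 1 : [0]
PUSH 3  : [0, 3]
PUSH 9  : [0, 3, 9]
SUB     : [0, -6]
OVER    : [0, -6, 0]
PUSH 1  : [0, -6, 0, 1]
MUL     : [0, -6, 0]

6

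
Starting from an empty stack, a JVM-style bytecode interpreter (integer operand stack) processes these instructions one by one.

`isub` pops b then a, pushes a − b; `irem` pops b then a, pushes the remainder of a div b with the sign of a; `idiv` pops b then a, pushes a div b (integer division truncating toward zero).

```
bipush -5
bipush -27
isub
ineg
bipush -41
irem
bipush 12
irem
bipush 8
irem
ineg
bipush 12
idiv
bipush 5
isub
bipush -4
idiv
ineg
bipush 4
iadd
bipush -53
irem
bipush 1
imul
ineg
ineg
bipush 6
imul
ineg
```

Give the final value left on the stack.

-18

bipush -5   [-5]
bipush -27  [-5, -27]
isub        [22]
ineg        [-22]
bipush -41  [-22, -41]
irem        [-22]
bipush 12   [-22, 12]
irem        [-10]
bipush 8    [-10, 8]
irem        [-2]
ineg        [2]
bipush 12   [2, 12]
idiv        [0]
bipush 5    [0, 5]
isub        [-5]
bipush -4   [-5, -4]
idiv        [1]
ineg        [-1]
bipush 4    [-1, 4]
iadd        [3]
bipush -53  [3, -53]
irem        [3]
bipush 1    [3, 1]
imul        [3]
ineg        [-3]
ineg        [3]
bipush 6    [3, 6]
imul        [18]
ineg        [-18]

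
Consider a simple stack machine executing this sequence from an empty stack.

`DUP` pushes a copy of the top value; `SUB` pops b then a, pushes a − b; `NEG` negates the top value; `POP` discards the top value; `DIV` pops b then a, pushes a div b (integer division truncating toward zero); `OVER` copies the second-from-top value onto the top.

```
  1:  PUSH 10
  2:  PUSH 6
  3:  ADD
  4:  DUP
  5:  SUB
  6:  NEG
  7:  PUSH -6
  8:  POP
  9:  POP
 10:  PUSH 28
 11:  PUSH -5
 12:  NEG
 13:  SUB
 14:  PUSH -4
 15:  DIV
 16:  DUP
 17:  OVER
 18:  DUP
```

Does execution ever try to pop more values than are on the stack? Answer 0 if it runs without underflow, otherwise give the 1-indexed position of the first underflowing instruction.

0

PUSH 10 -> [10]
PUSH 6  -> [10, 6]
ADD     -> [16]
DUP     -> [16, 16]
SUB     -> [0]
NEG     -> [0]
PUSH -6 -> [0, -6]
POP     -> [0]
POP     -> []
PUSH 28 -> [28]
PUSH -5 -> [28, -5]
NEG     -> [28, 5]
SUB     -> [23]
PUSH -4 -> [23, -4]
DIV     -> [-5]
DUP     -> [-5, -5]
OVER    -> [-5, -5, -5]
DUP     -> [-5, -5, -5, -5]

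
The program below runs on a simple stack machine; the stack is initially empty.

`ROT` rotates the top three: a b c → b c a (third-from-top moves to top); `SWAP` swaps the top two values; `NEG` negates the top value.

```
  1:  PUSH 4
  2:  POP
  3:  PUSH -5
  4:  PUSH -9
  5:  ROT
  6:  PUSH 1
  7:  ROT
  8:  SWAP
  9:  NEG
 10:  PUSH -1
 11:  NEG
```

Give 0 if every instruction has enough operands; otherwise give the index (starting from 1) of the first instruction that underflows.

PUSH 4  → [4]
POP     → []
PUSH -5 → [-5]
PUSH -9 → [-5, -9]
ROT  — needs 3 operands, stack has 2 → underflow

5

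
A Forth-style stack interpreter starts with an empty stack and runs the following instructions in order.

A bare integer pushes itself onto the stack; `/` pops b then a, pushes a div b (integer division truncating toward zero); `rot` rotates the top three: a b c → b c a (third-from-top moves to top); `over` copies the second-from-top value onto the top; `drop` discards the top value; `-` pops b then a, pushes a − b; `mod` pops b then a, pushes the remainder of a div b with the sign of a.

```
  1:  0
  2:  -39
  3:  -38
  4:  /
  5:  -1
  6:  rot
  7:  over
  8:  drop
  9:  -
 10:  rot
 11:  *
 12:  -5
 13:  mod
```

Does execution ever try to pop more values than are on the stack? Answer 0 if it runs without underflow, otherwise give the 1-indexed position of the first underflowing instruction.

0    -> [0]
-39  -> [0, -39]
-38  -> [0, -39, -38]
/    -> [0, 1]
-1   -> [0, 1, -1]
rot  -> [1, -1, 0]
over -> [1, -1, 0, -1]
drop -> [1, -1, 0]
-    -> [1, -1]
rot  — needs 3 operands, stack has 2 → underflow

10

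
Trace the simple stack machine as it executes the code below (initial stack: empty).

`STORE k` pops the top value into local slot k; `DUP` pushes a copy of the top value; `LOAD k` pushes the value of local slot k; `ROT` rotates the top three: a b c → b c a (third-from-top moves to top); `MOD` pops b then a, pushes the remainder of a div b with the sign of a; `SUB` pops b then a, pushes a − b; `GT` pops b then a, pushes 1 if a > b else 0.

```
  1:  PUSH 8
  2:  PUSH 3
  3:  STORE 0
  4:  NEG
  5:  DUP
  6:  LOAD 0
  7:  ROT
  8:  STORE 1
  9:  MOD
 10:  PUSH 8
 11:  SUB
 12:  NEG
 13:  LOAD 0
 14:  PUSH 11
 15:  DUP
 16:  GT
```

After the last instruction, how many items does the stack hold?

PUSH 8  -> 8
PUSH 3  -> 8 3
STORE 0 -> 8
NEG     -> -8
DUP     -> -8 -8
LOAD 0  -> -8 -8 3
ROT     -> -8 3 -8
STORE 1 -> -8 3
MOD     -> -2
PUSH 8  -> -2 8
SUB     -> -10
NEG     -> 10
LOAD 0  -> 10 3
PUSH 11 -> 10 3 11
DUP     -> 10 3 11 11
GT      -> 10 3 0

3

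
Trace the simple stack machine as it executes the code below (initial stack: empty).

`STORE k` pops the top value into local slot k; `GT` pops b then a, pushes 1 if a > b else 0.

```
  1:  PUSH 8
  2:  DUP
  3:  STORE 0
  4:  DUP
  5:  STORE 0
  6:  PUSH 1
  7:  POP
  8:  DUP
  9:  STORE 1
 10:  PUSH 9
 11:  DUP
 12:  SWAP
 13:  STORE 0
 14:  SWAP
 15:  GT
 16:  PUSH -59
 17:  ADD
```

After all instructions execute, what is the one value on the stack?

-58

PUSH 8   → 8
DUP      → 8 8
STORE 0  → 8
DUP      → 8 8
STORE 0  → 8
PUSH 1   → 8 1
POP      → 8
DUP      → 8 8
STORE 1  → 8
PUSH 9   → 8 9
DUP      → 8 9 9
SWAP     → 8 9 9
STORE 0  → 8 9
SWAP     → 9 8
GT       → 1
PUSH -59 → 1 -59
ADD      → -58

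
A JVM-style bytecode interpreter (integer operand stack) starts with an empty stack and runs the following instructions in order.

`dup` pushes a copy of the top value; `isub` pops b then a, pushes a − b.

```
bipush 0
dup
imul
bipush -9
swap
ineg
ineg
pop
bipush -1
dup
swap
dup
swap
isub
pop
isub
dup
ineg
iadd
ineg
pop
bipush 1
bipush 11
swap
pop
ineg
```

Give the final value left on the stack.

-11

bipush 0   0
dup        0 0
imul       0
bipush -9  0 -9
swap       -9 0
ineg       -9 0
ineg       -9 0
pop        -9
bipush -1  -9 -1
dup        -9 -1 -1
swap       -9 -1 -1
dup        -9 -1 -1 -1
swap       -9 -1 -1 -1
isub       -9 -1 0
pop        -9 -1
isub       -8
dup        -8 -8
ineg       -8 8
iadd       0
ineg       0
pop        (empty)
bipush 1   1
bipush 11  1 11
swap       11 1
pop        11
ineg       -11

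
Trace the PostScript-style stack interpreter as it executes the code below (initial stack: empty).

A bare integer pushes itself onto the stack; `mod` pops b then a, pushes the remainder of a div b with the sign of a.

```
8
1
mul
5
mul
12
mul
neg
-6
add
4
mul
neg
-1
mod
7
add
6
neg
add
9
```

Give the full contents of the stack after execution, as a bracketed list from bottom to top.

[1, 9]

8   : 8
1   : 8 1
mul : 8
5   : 8 5
mul : 40
12  : 40 12
mul : 480
neg : -480
-6  : -480 -6
add : -486
4   : -486 4
mul : -1944
neg : 1944
-1  : 1944 -1
mod : 0
7   : 0 7
add : 7
6   : 7 6
neg : 7 -6
add : 1
9   : 1 9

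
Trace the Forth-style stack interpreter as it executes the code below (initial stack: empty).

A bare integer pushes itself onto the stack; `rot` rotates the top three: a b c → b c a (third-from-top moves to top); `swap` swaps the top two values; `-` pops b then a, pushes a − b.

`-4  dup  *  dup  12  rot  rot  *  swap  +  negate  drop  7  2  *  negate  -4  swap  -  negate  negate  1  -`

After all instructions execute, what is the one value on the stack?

-4     → -4
dup    → -4 -4
*      → 16
dup    → 16 16
12     → 16 16 12
rot    → 16 12 16
rot    → 12 16 16
*      → 12 256
swap   → 256 12
+      → 268
negate → -268
drop   → (empty)
7      → 7
2      → 7 2
*      → 14
negate → -14
-4     → -14 -4
swap   → -4 -14
-      → 10
negate → -10
negate → 10
1      → 10 1
-      → 9

9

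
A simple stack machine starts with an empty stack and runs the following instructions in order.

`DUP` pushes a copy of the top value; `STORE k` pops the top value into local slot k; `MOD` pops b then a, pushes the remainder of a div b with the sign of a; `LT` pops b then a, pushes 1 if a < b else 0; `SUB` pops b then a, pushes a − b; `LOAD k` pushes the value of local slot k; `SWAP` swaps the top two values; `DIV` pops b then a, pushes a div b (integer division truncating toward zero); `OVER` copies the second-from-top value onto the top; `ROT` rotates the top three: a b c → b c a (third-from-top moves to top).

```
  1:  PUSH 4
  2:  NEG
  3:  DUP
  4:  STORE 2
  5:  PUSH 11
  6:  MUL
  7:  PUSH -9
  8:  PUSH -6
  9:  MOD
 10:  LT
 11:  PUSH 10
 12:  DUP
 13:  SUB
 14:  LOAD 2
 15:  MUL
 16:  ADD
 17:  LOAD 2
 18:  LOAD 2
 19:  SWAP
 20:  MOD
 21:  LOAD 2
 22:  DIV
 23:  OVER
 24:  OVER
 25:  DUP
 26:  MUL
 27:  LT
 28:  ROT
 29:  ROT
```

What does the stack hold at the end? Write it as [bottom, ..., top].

PUSH 4  → 4
NEG     → -4
DUP     → -4 -4
STORE 2 → -4
PUSH 11 → -4 11
MUL     → -44
PUSH -9 → -44 -9
PUSH -6 → -44 -9 -6
MOD     → -44 -3
LT      → 1
PUSH 10 → 1 10
DUP     → 1 10 10
SUB     → 1 0
LOAD 2  → 1 0 -4
MUL     → 1 0
ADD     → 1
LOAD 2  → 1 -4
LOAD 2  → 1 -4 -4
SWAP    → 1 -4 -4
MOD     → 1 0
LOAD 2  → 1 0 -4
DIV     → 1 0
OVER    → 1 0 1
OVER    → 1 0 1 0
DUP     → 1 0 1 0 0
MUL     → 1 0 1 0
LT      → 1 0 0
ROT     → 0 0 1
ROT     → 0 1 0

[0, 1, 0]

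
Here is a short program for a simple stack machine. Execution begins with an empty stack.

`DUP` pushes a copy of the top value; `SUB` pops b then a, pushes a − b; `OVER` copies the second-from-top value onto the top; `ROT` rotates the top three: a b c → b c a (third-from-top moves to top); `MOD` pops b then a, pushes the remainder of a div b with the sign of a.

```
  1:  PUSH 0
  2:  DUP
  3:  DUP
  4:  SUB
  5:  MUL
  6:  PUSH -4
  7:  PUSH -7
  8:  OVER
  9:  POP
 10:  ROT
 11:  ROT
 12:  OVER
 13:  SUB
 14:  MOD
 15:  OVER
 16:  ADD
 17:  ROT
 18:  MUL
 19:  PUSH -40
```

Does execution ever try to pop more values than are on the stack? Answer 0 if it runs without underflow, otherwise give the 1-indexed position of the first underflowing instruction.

PUSH 0  -> [0]
DUP     -> [0, 0]
DUP     -> [0, 0, 0]
SUB     -> [0, 0]
MUL     -> [0]
PUSH -4 -> [0, -4]
PUSH -7 -> [0, -4, -7]
OVER    -> [0, -4, -7, -4]
POP     -> [0, -4, -7]
ROT     -> [-4, -7, 0]
ROT     -> [-7, 0, -4]
OVER    -> [-7, 0, -4, 0]
SUB     -> [-7, 0, -4]
MOD     -> [-7, 0]
OVER    -> [-7, 0, -7]
ADD     -> [-7, -7]
ROT  — needs 3 operands, stack has 2 → underflow

17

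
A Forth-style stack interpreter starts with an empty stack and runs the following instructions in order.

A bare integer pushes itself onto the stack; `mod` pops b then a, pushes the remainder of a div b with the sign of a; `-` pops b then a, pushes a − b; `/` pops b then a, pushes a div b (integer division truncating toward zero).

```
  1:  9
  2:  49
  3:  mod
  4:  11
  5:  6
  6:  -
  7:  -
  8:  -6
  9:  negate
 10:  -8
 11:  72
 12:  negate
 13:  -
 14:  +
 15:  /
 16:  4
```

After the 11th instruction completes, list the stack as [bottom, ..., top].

9      → 9
49     → 9 49
mod    → 9
11     → 9 11
6      → 9 11 6
-      → 9 5
-      → 4
-6     → 4 -6
negate → 4 6
-8     → 4 6 -8
72     → 4 6 -8 72

[4, 6, -8, 72]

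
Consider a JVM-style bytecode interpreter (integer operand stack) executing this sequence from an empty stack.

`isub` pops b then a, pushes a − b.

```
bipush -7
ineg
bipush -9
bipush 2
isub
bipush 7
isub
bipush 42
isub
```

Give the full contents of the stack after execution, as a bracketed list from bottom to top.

[7, -60]

bipush -7 : -7
ineg      : 7
bipush -9 : 7 -9
bipush 2  : 7 -9 2
isub      : 7 -11
bipush 7  : 7 -11 7
isub      : 7 -18
bipush 42 : 7 -18 42
isub      : 7 -60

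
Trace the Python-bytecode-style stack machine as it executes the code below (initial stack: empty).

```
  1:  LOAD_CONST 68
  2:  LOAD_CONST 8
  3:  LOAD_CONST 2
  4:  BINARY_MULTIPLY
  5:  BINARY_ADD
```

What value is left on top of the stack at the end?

LOAD_CONST 68   -> [68]
LOAD_CONST 8    -> [68, 8]
LOAD_CONST 2    -> [68, 8, 2]
BINARY_MULTIPLY -> [68, 16]
BINARY_ADD      -> [84]

84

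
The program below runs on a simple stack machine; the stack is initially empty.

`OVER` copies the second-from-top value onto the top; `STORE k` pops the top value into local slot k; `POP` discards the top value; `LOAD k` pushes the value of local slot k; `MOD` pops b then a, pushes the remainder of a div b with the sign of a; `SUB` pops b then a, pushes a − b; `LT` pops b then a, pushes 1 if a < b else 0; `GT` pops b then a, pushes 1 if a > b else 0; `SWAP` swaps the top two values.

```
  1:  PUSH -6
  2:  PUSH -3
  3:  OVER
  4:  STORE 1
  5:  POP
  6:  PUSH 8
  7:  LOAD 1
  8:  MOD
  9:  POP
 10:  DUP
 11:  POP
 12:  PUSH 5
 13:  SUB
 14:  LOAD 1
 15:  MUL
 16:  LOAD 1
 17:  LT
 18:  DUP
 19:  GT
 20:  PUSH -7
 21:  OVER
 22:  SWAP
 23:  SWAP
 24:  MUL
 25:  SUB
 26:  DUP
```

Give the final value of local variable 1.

PUSH -6 -> [-6]
PUSH -3 -> [-6, -3]
OVER    -> [-6, -3, -6]
STORE 1 -> [-6, -3]
POP     -> [-6]
PUSH 8  -> [-6, 8]
LOAD 1  -> [-6, 8, -6]
MOD     -> [-6, 2]
POP     -> [-6]
DUP     -> [-6, -6]
POP     -> [-6]
PUSH 5  -> [-6, 5]
SUB     -> [-11]
LOAD 1  -> [-11, -6]
MUL     -> [66]
LOAD 1  -> [66, -6]
LT      -> [0]
DUP     -> [0, 0]
GT      -> [0]
PUSH -7 -> [0, -7]
OVER    -> [0, -7, 0]
SWAP    -> [0, 0, -7]
SWAP    -> [0, -7, 0]
MUL     -> [0, 0]
SUB     -> [0]
DUP     -> [0, 0]

-6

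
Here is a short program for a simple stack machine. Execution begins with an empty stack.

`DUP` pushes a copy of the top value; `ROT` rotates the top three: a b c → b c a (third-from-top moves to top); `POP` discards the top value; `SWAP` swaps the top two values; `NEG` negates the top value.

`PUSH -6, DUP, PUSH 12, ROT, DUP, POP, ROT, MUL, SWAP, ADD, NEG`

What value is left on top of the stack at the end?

-48

PUSH -6  [-6]
DUP      [-6, -6]
PUSH 12  [-6, -6, 12]
ROT      [-6, 12, -6]
DUP      [-6, 12, -6, -6]
POP      [-6, 12, -6]
ROT      [12, -6, -6]
MUL      [12, 36]
SWAP     [36, 12]
ADD      [48]
NEG      [-48]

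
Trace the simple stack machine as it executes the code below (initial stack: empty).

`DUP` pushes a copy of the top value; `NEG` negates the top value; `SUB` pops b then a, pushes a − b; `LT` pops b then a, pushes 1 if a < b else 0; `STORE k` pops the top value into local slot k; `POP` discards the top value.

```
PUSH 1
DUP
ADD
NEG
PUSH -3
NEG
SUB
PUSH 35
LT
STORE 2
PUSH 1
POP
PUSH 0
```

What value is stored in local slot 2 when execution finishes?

1

PUSH 1  -> 1
DUP     -> 1 1
ADD     -> 2
NEG     -> -2
PUSH -3 -> -2 -3
NEG     -> -2 3
SUB     -> -5
PUSH 35 -> -5 35
LT      -> 1
STORE 2 -> (empty)
PUSH 1  -> 1
POP     -> (empty)
PUSH 0  -> 0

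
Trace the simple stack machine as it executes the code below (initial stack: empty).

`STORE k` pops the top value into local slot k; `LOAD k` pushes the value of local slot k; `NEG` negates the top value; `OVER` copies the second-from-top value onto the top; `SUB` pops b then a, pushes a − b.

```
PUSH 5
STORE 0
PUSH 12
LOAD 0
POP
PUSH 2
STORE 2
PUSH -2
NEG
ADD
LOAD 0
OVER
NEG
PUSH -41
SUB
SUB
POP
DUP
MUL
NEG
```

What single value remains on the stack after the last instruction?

-196

PUSH 5   -> 5
STORE 0  -> (empty)
PUSH 12  -> 12
LOAD 0   -> 12 5
POP      -> 12
PUSH 2   -> 12 2
STORE 2  -> 12
PUSH -2  -> 12 -2
NEG      -> 12 2
ADD      -> 14
LOAD 0   -> 14 5
OVER     -> 14 5 14
NEG      -> 14 5 -14
PUSH -41 -> 14 5 -14 -41
SUB      -> 14 5 27
SUB      -> 14 -22
POP      -> 14
DUP      -> 14 14
MUL      -> 196
NEG      -> -196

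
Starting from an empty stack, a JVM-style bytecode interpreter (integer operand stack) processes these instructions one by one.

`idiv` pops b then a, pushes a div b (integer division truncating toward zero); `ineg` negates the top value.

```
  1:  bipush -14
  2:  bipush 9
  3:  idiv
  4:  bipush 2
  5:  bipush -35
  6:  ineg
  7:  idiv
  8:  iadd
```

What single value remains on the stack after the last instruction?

-1

bipush -14 → -14
bipush 9   → -14 9
idiv       → -1
bipush 2   → -1 2
bipush -35 → -1 2 -35
ineg       → -1 2 35
idiv       → -1 0
iadd       → -1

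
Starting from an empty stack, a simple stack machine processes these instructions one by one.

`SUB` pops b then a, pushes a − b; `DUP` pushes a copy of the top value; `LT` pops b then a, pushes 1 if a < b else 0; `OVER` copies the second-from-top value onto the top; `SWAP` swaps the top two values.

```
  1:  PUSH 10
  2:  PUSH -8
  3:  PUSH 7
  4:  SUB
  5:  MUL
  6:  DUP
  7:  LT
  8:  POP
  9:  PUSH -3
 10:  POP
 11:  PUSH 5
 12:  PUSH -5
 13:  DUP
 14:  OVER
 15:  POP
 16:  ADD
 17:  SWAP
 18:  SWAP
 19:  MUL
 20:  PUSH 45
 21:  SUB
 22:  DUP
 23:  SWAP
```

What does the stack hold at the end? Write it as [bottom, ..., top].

[-95, -95]

PUSH 10 : [10]
PUSH -8 : [10, -8]
PUSH 7  : [10, -8, 7]
SUB     : [10, -15]
MUL     : [-150]
DUP     : [-150, -150]
LT      : [0]
POP     : []
PUSH -3 : [-3]
POP     : []
PUSH 5  : [5]
PUSH -5 : [5, -5]
DUP     : [5, -5, -5]
OVER    : [5, -5, -5, -5]
POP     : [5, -5, -5]
ADD     : [5, -10]
SWAP    : [-10, 5]
SWAP    : [5, -10]
MUL     : [-50]
PUSH 45 : [-50, 45]
SUB     : [-95]
DUP     : [-95, -95]
SWAP    : [-95, -95]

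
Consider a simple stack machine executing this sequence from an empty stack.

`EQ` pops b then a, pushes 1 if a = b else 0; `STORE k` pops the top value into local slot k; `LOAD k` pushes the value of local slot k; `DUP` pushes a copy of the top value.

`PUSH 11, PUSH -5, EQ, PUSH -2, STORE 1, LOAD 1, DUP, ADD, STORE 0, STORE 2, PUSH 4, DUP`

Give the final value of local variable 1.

PUSH 11 : [11]
PUSH -5 : [11, -5]
EQ      : [0]
PUSH -2 : [0, -2]
STORE 1 : [0]
LOAD 1  : [0, -2]
DUP     : [0, -2, -2]
ADD     : [0, -4]
STORE 0 : [0]
STORE 2 : []
PUSH 4  : [4]
DUP     : [4, 4]

-2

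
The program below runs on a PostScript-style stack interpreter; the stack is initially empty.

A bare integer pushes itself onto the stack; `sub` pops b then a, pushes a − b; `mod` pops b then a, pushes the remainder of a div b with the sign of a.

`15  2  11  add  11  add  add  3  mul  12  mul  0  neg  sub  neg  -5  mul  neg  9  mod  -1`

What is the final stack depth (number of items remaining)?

15  -> 15
2   -> 15 2
11  -> 15 2 11
add -> 15 13
11  -> 15 13 11
add -> 15 24
add -> 39
3   -> 39 3
mul -> 117
12  -> 117 12
mul -> 1404
0   -> 1404 0
neg -> 1404 0
sub -> 1404
neg -> -1404
-5  -> -1404 -5
mul -> 7020
neg -> -7020
9   -> -7020 9
mod -> 0
-1  -> 0 -1

2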